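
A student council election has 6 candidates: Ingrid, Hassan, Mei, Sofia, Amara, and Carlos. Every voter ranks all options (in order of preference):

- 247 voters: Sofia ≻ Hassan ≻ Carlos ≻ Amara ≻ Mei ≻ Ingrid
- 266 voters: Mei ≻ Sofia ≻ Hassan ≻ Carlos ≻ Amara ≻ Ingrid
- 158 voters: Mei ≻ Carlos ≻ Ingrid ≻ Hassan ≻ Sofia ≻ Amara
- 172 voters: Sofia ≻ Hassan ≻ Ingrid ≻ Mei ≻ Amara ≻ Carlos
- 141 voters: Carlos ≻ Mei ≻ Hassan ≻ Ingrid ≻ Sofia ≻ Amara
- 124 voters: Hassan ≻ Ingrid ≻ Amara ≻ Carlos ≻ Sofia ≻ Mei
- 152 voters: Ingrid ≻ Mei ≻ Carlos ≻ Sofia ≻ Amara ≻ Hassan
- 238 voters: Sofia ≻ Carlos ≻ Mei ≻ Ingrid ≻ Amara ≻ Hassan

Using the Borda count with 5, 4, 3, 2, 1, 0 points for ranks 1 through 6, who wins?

Ingrid: 247·0 + 266·0 + 158·3 + 172·3 + 141·2 + 124·4 + 152·5 + 238·2 = 3004
Hassan: 247·4 + 266·3 + 158·2 + 172·4 + 141·3 + 124·5 + 152·0 + 238·0 = 3833
Mei: 247·1 + 266·5 + 158·5 + 172·2 + 141·4 + 124·0 + 152·4 + 238·3 = 4597
Sofia: 247·5 + 266·4 + 158·1 + 172·5 + 141·1 + 124·1 + 152·2 + 238·5 = 5076
Amara: 247·2 + 266·1 + 158·0 + 172·1 + 141·0 + 124·3 + 152·1 + 238·1 = 1694
Carlos: 247·3 + 266·2 + 158·4 + 172·0 + 141·5 + 124·2 + 152·3 + 238·4 = 4266
Sofia has the highest Borda score (5076).

Sofia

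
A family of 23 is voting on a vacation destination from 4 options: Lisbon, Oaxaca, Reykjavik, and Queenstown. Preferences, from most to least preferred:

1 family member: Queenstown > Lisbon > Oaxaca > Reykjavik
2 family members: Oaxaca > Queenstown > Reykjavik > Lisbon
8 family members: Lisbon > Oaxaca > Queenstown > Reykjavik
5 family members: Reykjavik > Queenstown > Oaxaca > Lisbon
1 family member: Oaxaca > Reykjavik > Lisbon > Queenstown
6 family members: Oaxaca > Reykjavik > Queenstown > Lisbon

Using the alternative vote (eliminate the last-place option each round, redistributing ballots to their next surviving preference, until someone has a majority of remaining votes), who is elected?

Oaxaca

Round 1: Lisbon 8, Oaxaca 9, Reykjavik 5, Queenstown 1. Eliminate Queenstown.
Round 2: Lisbon 9, Oaxaca 9, Reykjavik 5. Eliminate Reykjavik.
Round 3: Lisbon 9, Oaxaca 14. Oaxaca has a majority.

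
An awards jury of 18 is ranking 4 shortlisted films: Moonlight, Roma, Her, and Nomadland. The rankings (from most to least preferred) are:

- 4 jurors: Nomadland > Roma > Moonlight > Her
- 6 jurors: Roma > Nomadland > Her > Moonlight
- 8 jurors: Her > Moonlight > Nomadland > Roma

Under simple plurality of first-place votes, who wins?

Her

First-place votes: Moonlight 0, Roma 6, Her 8, Nomadland 4.
Her has the most first-place votes.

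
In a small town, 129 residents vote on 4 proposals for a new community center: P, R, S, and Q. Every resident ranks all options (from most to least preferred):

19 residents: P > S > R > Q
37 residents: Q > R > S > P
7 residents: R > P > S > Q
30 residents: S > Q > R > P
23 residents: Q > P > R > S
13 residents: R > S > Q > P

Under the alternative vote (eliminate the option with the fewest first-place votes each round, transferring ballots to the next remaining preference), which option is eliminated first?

P

Round 1: P 19, R 20, S 30, Q 60. Eliminate P.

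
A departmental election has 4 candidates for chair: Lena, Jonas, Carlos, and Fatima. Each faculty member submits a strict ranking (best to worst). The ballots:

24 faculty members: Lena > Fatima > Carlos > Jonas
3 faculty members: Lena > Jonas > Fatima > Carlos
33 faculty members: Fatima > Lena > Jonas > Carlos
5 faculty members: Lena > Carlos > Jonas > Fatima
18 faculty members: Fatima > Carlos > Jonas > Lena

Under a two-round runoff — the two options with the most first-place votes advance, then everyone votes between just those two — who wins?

Fatima

Round 1 first-place votes: Lena 32, Jonas 0, Carlos 0, Fatima 51.
Fatima and Lena advance.
Runoff: Fatima is preferred to Lena by 51 voters; Lena by 32.
Fatima wins the runoff.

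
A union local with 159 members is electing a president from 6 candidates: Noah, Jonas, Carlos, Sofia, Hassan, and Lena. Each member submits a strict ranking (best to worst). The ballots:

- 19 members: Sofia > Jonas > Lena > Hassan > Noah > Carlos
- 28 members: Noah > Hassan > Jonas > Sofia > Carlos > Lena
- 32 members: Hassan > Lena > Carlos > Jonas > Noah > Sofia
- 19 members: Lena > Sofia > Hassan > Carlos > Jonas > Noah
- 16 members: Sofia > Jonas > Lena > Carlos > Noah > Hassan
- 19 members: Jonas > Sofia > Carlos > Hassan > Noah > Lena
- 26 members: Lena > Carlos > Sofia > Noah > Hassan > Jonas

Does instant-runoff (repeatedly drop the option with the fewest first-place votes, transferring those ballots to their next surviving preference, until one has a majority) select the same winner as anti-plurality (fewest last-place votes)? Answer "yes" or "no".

Instant-runoff — R1 Noah 28, Jonas 19, Carlos 0, Sofia 35, Hassan 32, Lena 45 (Carlos out); R2 Noah 28, Jonas 19, Sofia 35, Hassan 32, Lena 45 (Jonas out); R3 Noah 28, Sofia 54, Hassan 32, Lena 45 (Noah out); R4 Sofia 54, Hassan 60, Lena 45 (Lena out); R5 Sofia 99, Hassan 60 (Sofia winner). Winner: Sofia.
Anti-plurality — last-place votes: Noah 19, Jonas 26, Carlos 19, Sofia 32, Hassan 16, Lena 47. Winner: Hassan.
The two methods disagree.

no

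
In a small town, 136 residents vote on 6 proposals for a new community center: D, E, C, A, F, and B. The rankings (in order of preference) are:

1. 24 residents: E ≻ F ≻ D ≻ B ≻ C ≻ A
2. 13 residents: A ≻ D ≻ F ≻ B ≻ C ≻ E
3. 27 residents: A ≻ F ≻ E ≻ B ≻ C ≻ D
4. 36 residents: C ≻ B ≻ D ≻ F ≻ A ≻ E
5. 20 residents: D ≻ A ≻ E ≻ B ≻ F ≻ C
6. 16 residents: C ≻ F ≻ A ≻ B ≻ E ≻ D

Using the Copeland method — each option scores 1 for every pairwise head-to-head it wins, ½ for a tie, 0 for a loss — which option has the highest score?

D: beats E, A, and F; loses to C and B → score 3.
E: beats C and B; loses to D, A, and F → score 2.
C: beats D and A; loses to E, F, and B → score 2.
A: beats E and B; loses to D, C, and F → score 2.
F: beats E, C, A, and B; loses to D → score 4.
B: beats D and C; loses to E, A, and F → score 2.
F has the best pairwise record.

F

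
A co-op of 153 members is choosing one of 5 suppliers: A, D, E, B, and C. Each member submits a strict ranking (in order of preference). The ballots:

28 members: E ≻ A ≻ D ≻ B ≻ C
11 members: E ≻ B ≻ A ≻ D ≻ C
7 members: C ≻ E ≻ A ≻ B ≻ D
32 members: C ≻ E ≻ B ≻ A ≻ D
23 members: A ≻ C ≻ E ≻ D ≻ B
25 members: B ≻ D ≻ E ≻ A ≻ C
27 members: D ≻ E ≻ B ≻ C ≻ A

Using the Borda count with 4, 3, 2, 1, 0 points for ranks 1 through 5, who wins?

E

A: 28·3 + 11·2 + 7·2 + 32·1 + 23·4 + 25·1 + 27·0 = 269
D: 28·2 + 11·1 + 7·0 + 32·0 + 23·1 + 25·3 + 27·4 = 273
E: 28·4 + 11·4 + 7·3 + 32·3 + 23·2 + 25·2 + 27·3 = 450
B: 28·1 + 11·3 + 7·1 + 32·2 + 23·0 + 25·4 + 27·2 = 286
C: 28·0 + 11·0 + 7·4 + 32·4 + 23·3 + 25·0 + 27·1 = 252
E has the highest Borda score (450).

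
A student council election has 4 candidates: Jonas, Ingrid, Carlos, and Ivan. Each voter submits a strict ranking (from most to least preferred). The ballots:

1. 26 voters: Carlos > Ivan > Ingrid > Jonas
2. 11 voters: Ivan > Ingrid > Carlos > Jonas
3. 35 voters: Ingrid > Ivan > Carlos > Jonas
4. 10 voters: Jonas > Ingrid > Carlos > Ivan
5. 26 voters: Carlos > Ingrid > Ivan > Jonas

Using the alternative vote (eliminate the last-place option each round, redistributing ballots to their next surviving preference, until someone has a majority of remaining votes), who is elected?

Ingrid

Round 1: Jonas 10, Ingrid 35, Carlos 52, Ivan 11. Eliminate Jonas.
Round 2: Ingrid 45, Carlos 52, Ivan 11. Eliminate Ivan.
Round 3: Ingrid 56, Carlos 52. Ingrid has a majority.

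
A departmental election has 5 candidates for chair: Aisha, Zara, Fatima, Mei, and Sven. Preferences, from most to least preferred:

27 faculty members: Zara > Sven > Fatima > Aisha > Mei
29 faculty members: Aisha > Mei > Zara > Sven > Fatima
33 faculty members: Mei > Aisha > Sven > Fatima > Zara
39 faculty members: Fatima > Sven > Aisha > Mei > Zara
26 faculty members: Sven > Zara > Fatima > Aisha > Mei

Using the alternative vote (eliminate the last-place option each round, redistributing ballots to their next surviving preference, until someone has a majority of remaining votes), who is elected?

Round 1: Aisha 29, Zara 27, Fatima 39, Mei 33, Sven 26. Eliminate Sven.
Round 2: Aisha 29, Zara 53, Fatima 39, Mei 33. Eliminate Aisha.
Round 3: Zara 53, Fatima 39, Mei 62. Eliminate Fatima.
Round 4: Zara 53, Mei 101. Mei has a majority.

Mei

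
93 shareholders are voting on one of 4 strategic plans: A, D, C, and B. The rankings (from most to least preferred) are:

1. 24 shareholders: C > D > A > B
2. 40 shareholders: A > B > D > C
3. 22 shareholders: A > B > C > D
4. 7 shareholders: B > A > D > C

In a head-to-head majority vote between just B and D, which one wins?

Voters preferring B to D: 69; preferring D to B: 24.
B wins the head-to-head.

B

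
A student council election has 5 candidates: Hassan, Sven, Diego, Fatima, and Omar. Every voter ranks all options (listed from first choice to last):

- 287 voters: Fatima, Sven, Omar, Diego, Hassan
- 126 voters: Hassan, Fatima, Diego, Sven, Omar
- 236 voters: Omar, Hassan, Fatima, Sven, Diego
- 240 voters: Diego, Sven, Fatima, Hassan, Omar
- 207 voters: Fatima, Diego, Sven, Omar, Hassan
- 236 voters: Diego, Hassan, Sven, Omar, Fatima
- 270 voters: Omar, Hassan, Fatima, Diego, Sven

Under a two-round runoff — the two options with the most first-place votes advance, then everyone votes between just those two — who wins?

Fatima

Round 1 first-place votes: Hassan 126, Sven 0, Diego 476, Fatima 494, Omar 506.
Omar and Fatima advance.
Runoff: Omar is preferred to Fatima by 742 voters; Fatima by 860.
Fatima wins the runoff.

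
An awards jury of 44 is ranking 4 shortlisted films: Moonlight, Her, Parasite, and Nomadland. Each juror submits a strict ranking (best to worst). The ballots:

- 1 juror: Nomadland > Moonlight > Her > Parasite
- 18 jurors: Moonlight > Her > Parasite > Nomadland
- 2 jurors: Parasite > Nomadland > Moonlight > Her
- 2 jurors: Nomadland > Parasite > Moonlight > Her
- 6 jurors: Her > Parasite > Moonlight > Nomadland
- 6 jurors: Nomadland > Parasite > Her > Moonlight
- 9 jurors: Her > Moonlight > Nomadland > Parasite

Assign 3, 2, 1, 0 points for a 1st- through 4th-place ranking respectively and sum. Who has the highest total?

Moonlight: 1·2 + 18·3 + 2·1 + 2·1 + 6·1 + 6·0 + 9·2 = 84
Her: 1·1 + 18·2 + 2·0 + 2·0 + 6·3 + 6·1 + 9·3 = 88
Parasite: 1·0 + 18·1 + 2·3 + 2·2 + 6·2 + 6·2 + 9·0 = 52
Nomadland: 1·3 + 18·0 + 2·2 + 2·3 + 6·0 + 6·3 + 9·1 = 40
Her has the highest Borda score (88).

Her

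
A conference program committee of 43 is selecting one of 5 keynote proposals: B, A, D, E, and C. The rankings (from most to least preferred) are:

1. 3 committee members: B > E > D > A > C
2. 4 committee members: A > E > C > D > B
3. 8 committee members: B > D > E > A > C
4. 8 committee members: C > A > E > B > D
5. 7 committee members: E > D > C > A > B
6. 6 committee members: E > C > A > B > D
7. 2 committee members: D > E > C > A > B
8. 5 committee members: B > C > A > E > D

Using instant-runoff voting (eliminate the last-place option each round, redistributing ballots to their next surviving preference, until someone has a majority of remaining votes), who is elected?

E

Round 1: B 16, A 4, D 2, E 13, C 8. Eliminate D.
Round 2: B 16, A 4, E 15, C 8. Eliminate A.
Round 3: B 16, E 19, C 8. Eliminate C.
Round 4: B 16, E 27. E has a majority.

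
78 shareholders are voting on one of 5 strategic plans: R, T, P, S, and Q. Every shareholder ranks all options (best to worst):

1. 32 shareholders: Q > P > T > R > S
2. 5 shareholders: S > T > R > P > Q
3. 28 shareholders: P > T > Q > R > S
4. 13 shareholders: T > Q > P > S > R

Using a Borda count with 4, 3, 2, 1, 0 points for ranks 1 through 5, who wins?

R: 32·1 + 5·2 + 28·1 + 13·0 = 70
T: 32·2 + 5·3 + 28·3 + 13·4 = 215
P: 32·3 + 5·1 + 28·4 + 13·2 = 239
S: 32·0 + 5·4 + 28·0 + 13·1 = 33
Q: 32·4 + 5·0 + 28·2 + 13·3 = 223
P has the highest Borda score (239).

P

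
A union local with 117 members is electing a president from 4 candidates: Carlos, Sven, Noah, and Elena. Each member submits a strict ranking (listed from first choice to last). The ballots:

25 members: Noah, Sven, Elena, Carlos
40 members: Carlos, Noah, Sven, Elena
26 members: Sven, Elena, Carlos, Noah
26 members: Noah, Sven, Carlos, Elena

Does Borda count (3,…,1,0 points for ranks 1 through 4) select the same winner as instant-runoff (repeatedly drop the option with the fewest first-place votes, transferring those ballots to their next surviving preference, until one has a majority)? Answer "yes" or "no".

Borda — scores: Carlos 172, Sven 220, Noah 233, Elena 77. Winner: Noah.
Instant-runoff — R1 Carlos 40, Sven 26, Noah 51, Elena 0 (Elena out); R2 Carlos 40, Sven 26, Noah 51 (Sven out); R3 Carlos 66, Noah 51 (Carlos winner). Winner: Carlos.
The two methods disagree.

no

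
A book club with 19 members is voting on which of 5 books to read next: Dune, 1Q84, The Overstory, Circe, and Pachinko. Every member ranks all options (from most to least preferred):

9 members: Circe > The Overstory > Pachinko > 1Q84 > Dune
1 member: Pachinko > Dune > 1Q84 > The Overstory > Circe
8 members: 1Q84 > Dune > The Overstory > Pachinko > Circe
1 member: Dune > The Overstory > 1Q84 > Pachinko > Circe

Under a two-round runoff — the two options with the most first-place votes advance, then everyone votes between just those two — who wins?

1Q84

Round 1 first-place votes: Dune 1, 1Q84 8, The Overstory 0, Circe 9, Pachinko 1.
Circe and 1Q84 advance.
Runoff: Circe is preferred to 1Q84 by 9 voters; 1Q84 by 10.
1Q84 wins the runoff.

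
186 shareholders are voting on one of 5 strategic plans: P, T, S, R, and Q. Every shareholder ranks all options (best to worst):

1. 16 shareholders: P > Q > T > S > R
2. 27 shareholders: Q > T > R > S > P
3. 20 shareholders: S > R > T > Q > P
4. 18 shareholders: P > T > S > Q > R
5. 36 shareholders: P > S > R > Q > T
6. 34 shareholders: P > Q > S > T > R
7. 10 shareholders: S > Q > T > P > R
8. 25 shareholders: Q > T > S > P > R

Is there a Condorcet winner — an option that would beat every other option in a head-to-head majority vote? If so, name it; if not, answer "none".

P

P vs T: 104–82 for P.
P vs S: 104–82 for P.
P vs R: 139–47 for P.
P vs Q: 104–82 for P.
P beats every other option head-to-head.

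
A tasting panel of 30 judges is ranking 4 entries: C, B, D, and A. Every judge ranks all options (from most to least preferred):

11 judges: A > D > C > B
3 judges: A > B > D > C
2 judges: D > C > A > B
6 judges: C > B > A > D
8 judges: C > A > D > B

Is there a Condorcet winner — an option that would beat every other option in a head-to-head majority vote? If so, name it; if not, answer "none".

none

Checking pairwise contests:
D beats C 16–14.
C beats B 27–3.
A beats D 28–2.
C beats A 16–14.
Every option loses at least one head-to-head, so there is no Condorcet winner.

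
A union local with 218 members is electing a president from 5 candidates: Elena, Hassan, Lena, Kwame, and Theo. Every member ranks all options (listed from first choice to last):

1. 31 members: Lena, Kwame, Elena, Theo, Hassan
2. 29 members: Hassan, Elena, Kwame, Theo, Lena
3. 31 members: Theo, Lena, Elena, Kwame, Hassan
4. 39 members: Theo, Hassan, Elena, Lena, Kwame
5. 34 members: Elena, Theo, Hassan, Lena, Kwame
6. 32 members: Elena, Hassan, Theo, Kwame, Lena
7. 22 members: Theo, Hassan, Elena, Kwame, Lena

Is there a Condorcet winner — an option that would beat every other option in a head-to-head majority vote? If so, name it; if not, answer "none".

Elena vs Hassan: 128–90 for Elena.
Elena vs Lena: 156–62 for Elena.
Elena vs Kwame: 187–31 for Elena.
Elena vs Theo: 126–92 for Elena.
Elena beats every other option head-to-head.

Elena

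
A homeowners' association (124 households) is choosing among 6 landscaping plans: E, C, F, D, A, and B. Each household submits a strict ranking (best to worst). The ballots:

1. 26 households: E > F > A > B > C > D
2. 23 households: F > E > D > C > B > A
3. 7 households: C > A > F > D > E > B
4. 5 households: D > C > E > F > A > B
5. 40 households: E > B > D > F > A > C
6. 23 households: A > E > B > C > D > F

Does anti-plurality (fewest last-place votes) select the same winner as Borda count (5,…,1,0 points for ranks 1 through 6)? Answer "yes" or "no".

yes

Anti-plurality — last-place votes: E 0, C 40, F 23, D 26, A 23, B 12. Winner: E.
Borda — scores: E 536, C 173, F 330, D 251, A 266, B 304. Winner: E.
The two methods agree.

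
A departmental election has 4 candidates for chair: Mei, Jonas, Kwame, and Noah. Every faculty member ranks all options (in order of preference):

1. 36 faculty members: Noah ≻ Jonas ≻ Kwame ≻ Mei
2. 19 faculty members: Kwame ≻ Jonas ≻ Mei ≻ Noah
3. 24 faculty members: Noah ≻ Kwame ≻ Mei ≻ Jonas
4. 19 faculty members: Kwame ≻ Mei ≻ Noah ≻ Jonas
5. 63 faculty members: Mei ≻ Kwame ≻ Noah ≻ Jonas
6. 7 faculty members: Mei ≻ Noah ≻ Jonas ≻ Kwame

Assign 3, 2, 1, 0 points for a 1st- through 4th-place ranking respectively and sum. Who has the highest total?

Kwame

Mei: 36·0 + 19·1 + 24·1 + 19·2 + 63·3 + 7·3 = 291
Jonas: 36·2 + 19·2 + 24·0 + 19·0 + 63·0 + 7·1 = 117
Kwame: 36·1 + 19·3 + 24·2 + 19·3 + 63·2 + 7·0 = 324
Noah: 36·3 + 19·0 + 24·3 + 19·1 + 63·1 + 7·2 = 276
Kwame has the highest Borda score (324).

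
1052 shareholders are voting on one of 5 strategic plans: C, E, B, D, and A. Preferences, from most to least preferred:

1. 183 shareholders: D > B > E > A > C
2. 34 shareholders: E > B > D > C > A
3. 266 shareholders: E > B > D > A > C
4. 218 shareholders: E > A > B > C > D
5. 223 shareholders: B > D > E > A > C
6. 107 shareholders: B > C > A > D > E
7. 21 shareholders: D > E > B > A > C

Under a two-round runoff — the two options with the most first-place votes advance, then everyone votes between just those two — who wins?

E

Round 1 first-place votes: C 0, E 518, B 330, D 204, A 0.
E and B advance.
Runoff: E is preferred to B by 539 voters; B by 513.
E wins the runoff.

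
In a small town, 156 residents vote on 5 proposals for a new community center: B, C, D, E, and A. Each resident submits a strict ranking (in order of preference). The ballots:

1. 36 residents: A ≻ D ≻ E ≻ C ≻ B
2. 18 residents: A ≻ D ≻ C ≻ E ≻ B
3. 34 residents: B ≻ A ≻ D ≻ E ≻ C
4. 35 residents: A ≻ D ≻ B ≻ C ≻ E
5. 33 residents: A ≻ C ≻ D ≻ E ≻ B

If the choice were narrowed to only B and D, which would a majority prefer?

D

Voters preferring B to D: 34; preferring D to B: 122.
D wins the head-to-head.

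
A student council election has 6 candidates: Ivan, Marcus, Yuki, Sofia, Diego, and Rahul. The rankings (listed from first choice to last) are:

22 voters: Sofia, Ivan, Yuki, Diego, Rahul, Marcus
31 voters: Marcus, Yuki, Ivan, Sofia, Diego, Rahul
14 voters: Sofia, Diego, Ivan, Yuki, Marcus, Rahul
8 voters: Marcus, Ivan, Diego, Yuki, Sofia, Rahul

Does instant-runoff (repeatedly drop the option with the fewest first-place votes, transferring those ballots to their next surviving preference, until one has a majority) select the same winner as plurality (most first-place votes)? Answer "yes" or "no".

Instant-runoff — R1 Ivan 0, Marcus 39, Yuki 0, Sofia 36, Diego 0, Rahul 0 (Marcus winner). Winner: Marcus.
Plurality — first-place votes: Ivan 0, Marcus 39, Yuki 0, Sofia 36, Diego 0, Rahul 0. Winner: Marcus.
The two methods agree.

yes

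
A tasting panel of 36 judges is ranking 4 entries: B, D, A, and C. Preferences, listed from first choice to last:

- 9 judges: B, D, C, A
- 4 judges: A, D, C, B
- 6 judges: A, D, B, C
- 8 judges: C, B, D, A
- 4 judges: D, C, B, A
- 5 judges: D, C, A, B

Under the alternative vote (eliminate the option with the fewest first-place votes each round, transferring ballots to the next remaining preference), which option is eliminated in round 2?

Round 1: B 9, D 9, A 10, C 8. Eliminate C.
Round 2: B 17, D 9, A 10. Eliminate D.

D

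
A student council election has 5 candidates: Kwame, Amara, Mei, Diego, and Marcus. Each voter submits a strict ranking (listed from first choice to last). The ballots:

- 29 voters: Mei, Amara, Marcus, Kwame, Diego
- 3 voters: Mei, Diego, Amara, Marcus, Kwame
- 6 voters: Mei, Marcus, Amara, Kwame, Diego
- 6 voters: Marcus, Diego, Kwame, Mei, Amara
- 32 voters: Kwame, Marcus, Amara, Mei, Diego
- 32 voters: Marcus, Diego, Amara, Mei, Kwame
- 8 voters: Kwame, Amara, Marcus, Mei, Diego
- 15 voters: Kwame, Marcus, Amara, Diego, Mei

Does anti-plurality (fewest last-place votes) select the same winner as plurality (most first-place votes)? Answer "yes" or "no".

no

Anti-plurality — last-place votes: Kwame 35, Amara 6, Mei 15, Diego 75, Marcus 0. Winner: Marcus.
Plurality — first-place votes: Kwame 55, Amara 0, Mei 38, Diego 0, Marcus 38. Winner: Kwame.
The two methods disagree.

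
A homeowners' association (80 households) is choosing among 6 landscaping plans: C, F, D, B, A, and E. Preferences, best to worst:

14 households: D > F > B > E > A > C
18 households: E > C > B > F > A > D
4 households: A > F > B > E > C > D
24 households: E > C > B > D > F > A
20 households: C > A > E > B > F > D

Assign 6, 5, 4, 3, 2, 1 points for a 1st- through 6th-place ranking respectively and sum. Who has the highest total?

C: 14·1 + 18·5 + 4·2 + 24·5 + 20·6 = 352
F: 14·5 + 18·3 + 4·5 + 24·2 + 20·2 = 232
D: 14·6 + 18·1 + 4·1 + 24·3 + 20·1 = 198
B: 14·4 + 18·4 + 4·4 + 24·4 + 20·3 = 300
A: 14·2 + 18·2 + 4·6 + 24·1 + 20·5 = 212
E: 14·3 + 18·6 + 4·3 + 24·6 + 20·4 = 386
E has the highest Borda score (386).

E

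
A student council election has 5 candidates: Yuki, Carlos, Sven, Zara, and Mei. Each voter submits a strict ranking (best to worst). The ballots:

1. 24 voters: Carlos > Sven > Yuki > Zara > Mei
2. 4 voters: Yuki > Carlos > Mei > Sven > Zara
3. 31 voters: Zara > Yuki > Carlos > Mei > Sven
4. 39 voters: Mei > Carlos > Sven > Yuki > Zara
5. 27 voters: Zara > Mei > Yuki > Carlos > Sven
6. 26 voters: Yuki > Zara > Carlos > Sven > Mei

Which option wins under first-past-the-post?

First-place votes: Yuki 30, Carlos 24, Sven 0, Zara 58, Mei 39.
Zara has the most first-place votes.

Zara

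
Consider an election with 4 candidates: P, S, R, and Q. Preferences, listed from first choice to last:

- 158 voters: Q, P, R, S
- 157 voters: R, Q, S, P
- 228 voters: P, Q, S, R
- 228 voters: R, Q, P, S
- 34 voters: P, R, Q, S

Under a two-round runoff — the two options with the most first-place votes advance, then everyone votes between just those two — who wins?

P

Round 1 first-place votes: P 262, S 0, R 385, Q 158.
R and P advance.
Runoff: R is preferred to P by 385 voters; P by 420.
P wins the runoff.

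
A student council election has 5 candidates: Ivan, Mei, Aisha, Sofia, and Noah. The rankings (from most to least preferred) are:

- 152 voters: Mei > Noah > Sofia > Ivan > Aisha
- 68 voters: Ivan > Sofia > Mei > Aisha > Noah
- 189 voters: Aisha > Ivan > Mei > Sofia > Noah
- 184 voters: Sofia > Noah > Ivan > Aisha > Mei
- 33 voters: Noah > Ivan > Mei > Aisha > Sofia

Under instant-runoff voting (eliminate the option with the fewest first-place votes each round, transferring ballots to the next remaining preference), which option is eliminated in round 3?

Round 1: Ivan 68, Mei 152, Aisha 189, Sofia 184, Noah 33. Eliminate Noah.
Round 2: Ivan 101, Mei 152, Aisha 189, Sofia 184. Eliminate Ivan.
Round 3: Mei 185, Aisha 189, Sofia 252. Eliminate Mei.

Mei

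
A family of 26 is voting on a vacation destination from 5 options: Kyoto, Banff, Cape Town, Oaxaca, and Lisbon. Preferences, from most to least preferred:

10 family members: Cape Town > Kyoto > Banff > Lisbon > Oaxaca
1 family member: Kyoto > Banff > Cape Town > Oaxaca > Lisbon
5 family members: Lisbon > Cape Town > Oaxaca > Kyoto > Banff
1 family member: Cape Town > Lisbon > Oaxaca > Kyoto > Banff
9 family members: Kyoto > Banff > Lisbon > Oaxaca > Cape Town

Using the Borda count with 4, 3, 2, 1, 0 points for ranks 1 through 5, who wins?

Kyoto: 10·3 + 1·4 + 5·1 + 1·1 + 9·4 = 76
Banff: 10·2 + 1·3 + 5·0 + 1·0 + 9·3 = 50
Cape Town: 10·4 + 1·2 + 5·3 + 1·4 + 9·0 = 61
Oaxaca: 10·0 + 1·1 + 5·2 + 1·2 + 9·1 = 22
Lisbon: 10·1 + 1·0 + 5·4 + 1·3 + 9·2 = 51
Kyoto has the highest Borda score (76).

Kyoto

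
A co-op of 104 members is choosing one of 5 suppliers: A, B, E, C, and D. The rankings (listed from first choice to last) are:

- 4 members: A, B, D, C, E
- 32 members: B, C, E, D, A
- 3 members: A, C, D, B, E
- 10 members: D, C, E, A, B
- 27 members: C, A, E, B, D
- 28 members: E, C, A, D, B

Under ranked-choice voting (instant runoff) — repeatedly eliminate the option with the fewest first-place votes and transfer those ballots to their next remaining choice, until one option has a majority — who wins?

C

Round 1: A 7, B 32, E 28, C 27, D 10. Eliminate A.
Round 2: B 36, E 28, C 30, D 10. Eliminate D.
Round 3: B 36, E 28, C 40. Eliminate E.
Round 4: B 36, C 68. C has a majority.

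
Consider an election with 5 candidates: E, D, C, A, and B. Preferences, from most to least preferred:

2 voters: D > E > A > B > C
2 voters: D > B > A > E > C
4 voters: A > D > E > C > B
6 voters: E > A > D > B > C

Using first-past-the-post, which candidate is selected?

First-place votes: E 6, D 4, C 0, A 4, B 0.
E has the most first-place votes.

E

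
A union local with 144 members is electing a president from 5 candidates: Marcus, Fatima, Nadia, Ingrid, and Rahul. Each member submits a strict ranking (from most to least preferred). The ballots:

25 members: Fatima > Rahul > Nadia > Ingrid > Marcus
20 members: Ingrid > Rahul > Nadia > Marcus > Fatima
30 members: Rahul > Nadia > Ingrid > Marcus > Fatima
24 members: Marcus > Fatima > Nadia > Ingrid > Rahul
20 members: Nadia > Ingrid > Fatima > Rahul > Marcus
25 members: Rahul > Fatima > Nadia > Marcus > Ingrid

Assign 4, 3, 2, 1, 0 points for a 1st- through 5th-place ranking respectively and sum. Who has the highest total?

Rahul

Marcus: 25·0 + 20·1 + 30·1 + 24·4 + 20·0 + 25·1 = 171
Fatima: 25·4 + 20·0 + 30·0 + 24·3 + 20·2 + 25·3 = 287
Nadia: 25·2 + 20·2 + 30·3 + 24·2 + 20·4 + 25·2 = 358
Ingrid: 25·1 + 20·4 + 30·2 + 24·1 + 20·3 + 25·0 = 249
Rahul: 25·3 + 20·3 + 30·4 + 24·0 + 20·1 + 25·4 = 375
Rahul has the highest Borda score (375).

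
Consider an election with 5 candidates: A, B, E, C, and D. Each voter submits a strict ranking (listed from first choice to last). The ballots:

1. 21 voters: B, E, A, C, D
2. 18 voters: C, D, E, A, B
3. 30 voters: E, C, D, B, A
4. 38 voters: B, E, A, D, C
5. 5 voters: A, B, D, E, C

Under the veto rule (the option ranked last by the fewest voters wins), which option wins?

Last-place votes: A 30, B 18, E 0, C 43, D 21.
E is ranked last by the fewest voters, so E wins.

E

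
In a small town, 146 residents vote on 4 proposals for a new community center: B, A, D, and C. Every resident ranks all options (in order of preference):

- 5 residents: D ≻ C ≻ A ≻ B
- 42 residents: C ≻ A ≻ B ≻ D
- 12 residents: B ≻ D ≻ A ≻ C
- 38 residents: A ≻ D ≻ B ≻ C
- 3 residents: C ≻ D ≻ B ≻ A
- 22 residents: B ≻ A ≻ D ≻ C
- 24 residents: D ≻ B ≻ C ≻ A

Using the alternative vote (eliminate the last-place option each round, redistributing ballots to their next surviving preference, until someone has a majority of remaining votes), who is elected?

Round 1: B 34, A 38, D 29, C 45. Eliminate D.
Round 2: B 58, A 38, C 50. Eliminate A.
Round 3: B 96, C 50. B has a majority.

B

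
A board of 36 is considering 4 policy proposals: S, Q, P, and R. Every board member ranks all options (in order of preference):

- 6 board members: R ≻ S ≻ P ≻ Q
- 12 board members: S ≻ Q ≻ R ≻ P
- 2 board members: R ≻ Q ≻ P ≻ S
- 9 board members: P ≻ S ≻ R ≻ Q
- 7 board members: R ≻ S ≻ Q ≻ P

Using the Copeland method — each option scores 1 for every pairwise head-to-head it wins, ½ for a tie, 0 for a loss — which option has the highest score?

S: beats Q, P, and R → score 3.
Q: beats P; loses to S and R → score 1.
P: loses to S, Q, and R → score 0.
R: beats Q and P; loses to S → score 2.
S has the best pairwise record.

S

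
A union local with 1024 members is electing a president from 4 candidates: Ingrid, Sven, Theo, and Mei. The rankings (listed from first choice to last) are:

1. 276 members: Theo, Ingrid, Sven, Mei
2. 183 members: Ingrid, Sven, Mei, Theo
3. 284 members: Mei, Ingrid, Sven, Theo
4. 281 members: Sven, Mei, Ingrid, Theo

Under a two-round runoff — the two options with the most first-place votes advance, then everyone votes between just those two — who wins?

Sven

Round 1 first-place votes: Ingrid 183, Sven 281, Theo 276, Mei 284.
Mei and Sven advance.
Runoff: Mei is preferred to Sven by 284 voters; Sven by 740.
Sven wins the runoff.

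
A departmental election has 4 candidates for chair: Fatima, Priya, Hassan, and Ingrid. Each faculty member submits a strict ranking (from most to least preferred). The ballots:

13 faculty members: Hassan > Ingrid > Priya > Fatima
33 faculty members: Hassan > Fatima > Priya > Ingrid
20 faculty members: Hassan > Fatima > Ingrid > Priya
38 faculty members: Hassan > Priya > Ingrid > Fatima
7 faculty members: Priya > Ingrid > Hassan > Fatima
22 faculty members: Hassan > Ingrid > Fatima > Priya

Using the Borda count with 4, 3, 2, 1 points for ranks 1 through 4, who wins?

Fatima: 13·1 + 33·3 + 20·3 + 38·1 + 7·1 + 22·2 = 261
Priya: 13·2 + 33·2 + 20·1 + 38·3 + 7·4 + 22·1 = 276
Hassan: 13·4 + 33·4 + 20·4 + 38·4 + 7·2 + 22·4 = 518
Ingrid: 13·3 + 33·1 + 20·2 + 38·2 + 7·3 + 22·3 = 275
Hassan has the highest Borda score (518).

Hassan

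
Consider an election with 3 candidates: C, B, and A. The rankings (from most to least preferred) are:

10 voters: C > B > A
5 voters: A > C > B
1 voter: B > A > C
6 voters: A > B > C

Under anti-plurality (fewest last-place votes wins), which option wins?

Last-place votes: C 7, B 5, A 10.
B is ranked last by the fewest voters, so B wins.

B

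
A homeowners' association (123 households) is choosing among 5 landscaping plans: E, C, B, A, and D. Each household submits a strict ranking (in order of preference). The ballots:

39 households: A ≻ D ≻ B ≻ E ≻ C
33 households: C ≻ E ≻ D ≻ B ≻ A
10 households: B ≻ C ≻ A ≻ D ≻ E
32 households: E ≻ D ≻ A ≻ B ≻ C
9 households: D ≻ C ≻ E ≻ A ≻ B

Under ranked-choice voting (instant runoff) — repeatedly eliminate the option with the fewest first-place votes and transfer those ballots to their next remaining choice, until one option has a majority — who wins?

Round 1: E 32, C 33, B 10, A 39, D 9. Eliminate D.
Round 2: E 32, C 42, B 10, A 39. Eliminate B.
Round 3: E 32, C 52, A 39. Eliminate E.
Round 4: C 52, A 71. A has a majority.

A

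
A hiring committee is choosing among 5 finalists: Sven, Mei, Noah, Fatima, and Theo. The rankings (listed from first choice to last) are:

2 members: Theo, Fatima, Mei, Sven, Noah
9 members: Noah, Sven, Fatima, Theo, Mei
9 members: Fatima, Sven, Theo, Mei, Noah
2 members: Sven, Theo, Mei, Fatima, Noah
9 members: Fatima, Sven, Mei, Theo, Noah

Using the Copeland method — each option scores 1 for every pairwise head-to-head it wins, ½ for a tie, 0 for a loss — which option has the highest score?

Fatima

Sven: beats Mei, Noah, and Theo; loses to Fatima → score 3.
Mei: beats Noah; loses to Sven, Fatima, and Theo → score 1.
Noah: loses to Sven, Mei, Fatima, and Theo → score 0.
Fatima: beats Sven, Mei, Noah, and Theo → score 4.
Theo: beats Mei and Noah; loses to Sven and Fatima → score 2.
Fatima has the best pairwise record.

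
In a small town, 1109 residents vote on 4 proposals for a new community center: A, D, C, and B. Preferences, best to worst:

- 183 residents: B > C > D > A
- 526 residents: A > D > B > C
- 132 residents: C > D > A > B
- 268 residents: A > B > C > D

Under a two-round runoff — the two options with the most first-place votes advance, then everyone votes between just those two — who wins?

A

Round 1 first-place votes: A 794, D 0, C 132, B 183.
A and B advance.
Runoff: A is preferred to B by 926 voters; B by 183.
A wins the runoff.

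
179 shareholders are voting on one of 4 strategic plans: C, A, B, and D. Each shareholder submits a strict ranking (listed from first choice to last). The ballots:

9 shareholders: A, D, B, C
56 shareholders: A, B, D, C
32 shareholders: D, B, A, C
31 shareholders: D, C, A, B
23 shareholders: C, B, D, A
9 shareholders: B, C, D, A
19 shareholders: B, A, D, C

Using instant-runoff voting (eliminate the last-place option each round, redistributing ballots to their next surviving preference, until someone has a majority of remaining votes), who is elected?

D

Round 1: C 23, A 65, B 28, D 63. Eliminate C.
Round 2: A 65, B 51, D 63. Eliminate B.
Round 3: A 84, D 95. D has a majority.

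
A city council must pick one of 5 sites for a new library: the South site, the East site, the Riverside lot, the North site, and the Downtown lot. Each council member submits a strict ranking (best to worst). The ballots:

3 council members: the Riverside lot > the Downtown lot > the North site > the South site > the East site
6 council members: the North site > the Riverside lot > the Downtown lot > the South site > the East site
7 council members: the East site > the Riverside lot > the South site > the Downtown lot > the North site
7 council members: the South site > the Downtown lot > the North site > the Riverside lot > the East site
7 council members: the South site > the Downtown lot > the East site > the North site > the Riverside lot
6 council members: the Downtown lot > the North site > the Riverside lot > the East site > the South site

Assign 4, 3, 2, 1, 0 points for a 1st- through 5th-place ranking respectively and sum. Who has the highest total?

the South site: 3·1 + 6·1 + 7·2 + 7·4 + 7·4 + 6·0 = 79
the East site: 3·0 + 6·0 + 7·4 + 7·0 + 7·2 + 6·1 = 48
the Riverside lot: 3·4 + 6·3 + 7·3 + 7·1 + 7·0 + 6·2 = 70
the North site: 3·2 + 6·4 + 7·0 + 7·2 + 7·1 + 6·3 = 69
the Downtown lot: 3·3 + 6·2 + 7·1 + 7·3 + 7·3 + 6·4 = 94
the Downtown lot has the highest Borda score (94).

the Downtown lot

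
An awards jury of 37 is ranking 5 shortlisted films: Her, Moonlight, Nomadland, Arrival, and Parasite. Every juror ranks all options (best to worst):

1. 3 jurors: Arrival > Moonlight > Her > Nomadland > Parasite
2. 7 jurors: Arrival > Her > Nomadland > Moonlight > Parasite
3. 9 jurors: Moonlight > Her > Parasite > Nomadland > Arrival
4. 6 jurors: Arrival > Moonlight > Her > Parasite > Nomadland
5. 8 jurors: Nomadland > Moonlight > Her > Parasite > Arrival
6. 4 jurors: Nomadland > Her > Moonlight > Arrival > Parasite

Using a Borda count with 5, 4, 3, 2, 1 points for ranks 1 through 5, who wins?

Moonlight

Her: 3·3 + 7·4 + 9·4 + 6·3 + 8·3 + 4·4 = 131
Moonlight: 3·4 + 7·2 + 9·5 + 6·4 + 8·4 + 4·3 = 139
Nomadland: 3·2 + 7·3 + 9·2 + 6·1 + 8·5 + 4·5 = 111
Arrival: 3·5 + 7·5 + 9·1 + 6·5 + 8·1 + 4·2 = 105
Parasite: 3·1 + 7·1 + 9·3 + 6·2 + 8·2 + 4·1 = 69
Moonlight has the highest Borda score (139).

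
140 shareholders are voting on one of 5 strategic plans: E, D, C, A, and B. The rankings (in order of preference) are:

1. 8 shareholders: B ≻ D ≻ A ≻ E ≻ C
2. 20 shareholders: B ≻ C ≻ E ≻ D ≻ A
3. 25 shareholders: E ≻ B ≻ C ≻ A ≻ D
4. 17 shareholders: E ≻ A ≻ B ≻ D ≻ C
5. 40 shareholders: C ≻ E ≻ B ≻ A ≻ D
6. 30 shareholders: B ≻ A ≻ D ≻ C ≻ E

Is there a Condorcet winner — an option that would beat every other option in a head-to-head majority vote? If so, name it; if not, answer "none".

none

Checking pairwise contests:
C beats E 90–50.
E beats D 102–38.
B beats C 100–40.
E beats A 102–38.
E beats B 82–58.
Every option loses at least one head-to-head, so there is no Condorcet winner.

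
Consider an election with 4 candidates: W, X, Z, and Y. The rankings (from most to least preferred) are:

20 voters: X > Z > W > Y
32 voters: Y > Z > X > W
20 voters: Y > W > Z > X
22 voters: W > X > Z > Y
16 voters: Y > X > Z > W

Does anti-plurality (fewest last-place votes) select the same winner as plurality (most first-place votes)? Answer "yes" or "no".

Anti-plurality — last-place votes: W 48, X 20, Z 0, Y 42. Winner: Z.
Plurality — first-place votes: W 22, X 20, Z 0, Y 68. Winner: Y.
The two methods disagree.

no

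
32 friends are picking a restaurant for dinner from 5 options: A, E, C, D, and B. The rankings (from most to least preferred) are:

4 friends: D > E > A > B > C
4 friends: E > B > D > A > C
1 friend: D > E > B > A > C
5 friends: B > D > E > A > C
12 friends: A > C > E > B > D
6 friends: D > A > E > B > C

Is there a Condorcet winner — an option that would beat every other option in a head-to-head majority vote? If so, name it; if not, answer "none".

Checking pairwise contests:
D beats A 20–12.
A beats E 18–14.
A beats C 32–0.
B beats D 21–11.
A beats B 22–10.
Every option loses at least one head-to-head, so there is no Condorcet winner.

none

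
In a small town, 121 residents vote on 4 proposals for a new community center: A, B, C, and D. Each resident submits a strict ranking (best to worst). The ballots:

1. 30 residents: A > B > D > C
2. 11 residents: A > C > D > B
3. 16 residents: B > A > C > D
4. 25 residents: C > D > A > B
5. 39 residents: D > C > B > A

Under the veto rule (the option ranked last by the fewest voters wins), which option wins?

Last-place votes: A 39, B 36, C 30, D 16.
D is ranked last by the fewest voters, so D wins.

D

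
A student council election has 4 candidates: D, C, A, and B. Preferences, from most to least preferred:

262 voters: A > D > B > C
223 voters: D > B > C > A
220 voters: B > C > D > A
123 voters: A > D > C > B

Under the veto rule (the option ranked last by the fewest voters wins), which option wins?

Last-place votes: D 0, C 262, A 443, B 123.
D is ranked last by the fewest voters, so D wins.

D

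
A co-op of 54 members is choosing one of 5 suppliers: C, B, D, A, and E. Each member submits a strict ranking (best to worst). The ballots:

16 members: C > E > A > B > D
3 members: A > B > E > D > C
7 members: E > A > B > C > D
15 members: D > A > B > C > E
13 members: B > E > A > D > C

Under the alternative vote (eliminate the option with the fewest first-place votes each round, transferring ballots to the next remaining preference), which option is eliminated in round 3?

Round 1: C 16, B 13, D 15, A 3, E 7. Eliminate A.
Round 2: C 16, B 16, D 15, E 7. Eliminate E.
Round 3: C 16, B 23, D 15. Eliminate D.

D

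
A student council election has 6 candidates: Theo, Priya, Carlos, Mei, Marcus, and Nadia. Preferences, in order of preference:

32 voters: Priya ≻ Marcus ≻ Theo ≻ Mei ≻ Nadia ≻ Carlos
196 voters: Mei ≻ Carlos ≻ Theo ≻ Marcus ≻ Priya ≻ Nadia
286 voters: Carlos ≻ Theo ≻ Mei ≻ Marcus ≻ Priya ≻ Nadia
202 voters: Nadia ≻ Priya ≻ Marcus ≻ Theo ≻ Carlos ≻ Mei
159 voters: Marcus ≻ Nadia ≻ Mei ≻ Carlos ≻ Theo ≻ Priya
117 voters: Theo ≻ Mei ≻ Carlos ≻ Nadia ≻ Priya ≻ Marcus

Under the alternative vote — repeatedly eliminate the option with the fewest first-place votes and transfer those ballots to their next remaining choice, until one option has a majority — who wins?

Mei

Round 1: Theo 117, Priya 32, Carlos 286, Mei 196, Marcus 159, Nadia 202. Eliminate Priya.
Round 2: Theo 117, Carlos 286, Mei 196, Marcus 191, Nadia 202. Eliminate Theo.
Round 3: Carlos 286, Mei 313, Marcus 191, Nadia 202. Eliminate Marcus.
Round 4: Carlos 286, Mei 345, Nadia 361. Eliminate Carlos.
Round 5: Mei 631, Nadia 361. Mei has a majority.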